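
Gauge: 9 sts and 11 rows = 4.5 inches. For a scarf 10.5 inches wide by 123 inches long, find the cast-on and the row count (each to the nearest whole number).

Stitch gauge = 9/4.5 = 2 sts/in; 10.5 × 2 = 21.00 → 21 sts.
Row gauge = 11/4.5 = 2.444 rows/in; 123 × 2.444 = 300.67 → 301 rows.

Cast on 21 stitches and work 301 rows.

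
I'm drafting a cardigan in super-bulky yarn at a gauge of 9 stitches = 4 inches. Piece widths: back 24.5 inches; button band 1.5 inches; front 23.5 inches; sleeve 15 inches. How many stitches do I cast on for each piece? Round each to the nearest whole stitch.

back 55; button band 3; front 53; sleeve 34.

Rate = 9/4 = 2.25 sts per in.
back: 24.5 × 2.25 = 55.12 → 55.
button band: 1.5 × 2.25 = 3.38 → 3.
front: 23.5 × 2.25 = 52.88 → 53.
sleeve: 15 × 2.25 = 33.75 → 34.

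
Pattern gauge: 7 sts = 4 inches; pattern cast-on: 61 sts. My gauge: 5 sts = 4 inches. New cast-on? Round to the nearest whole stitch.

Scale factor = 5 / 7 = 0.714.
61 × 5 / 7 = 43.57 sts.
→ 44 sts.

44 stitches.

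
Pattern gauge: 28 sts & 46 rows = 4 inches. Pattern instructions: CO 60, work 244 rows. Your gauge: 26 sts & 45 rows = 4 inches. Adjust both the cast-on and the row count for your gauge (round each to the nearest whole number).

Stitches: 60 × 26/28 = 55.71 → 56.
Rows: 244 × 45/46 = 238.70 → 239.

Cast on 56 stitches; work 239 rows.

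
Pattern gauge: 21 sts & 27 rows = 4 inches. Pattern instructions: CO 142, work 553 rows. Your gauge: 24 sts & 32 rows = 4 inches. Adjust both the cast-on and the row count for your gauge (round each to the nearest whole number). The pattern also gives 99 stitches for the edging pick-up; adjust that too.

Cast on 162 stitches; work 655 rows; edging pick-up 113 stitches.

Stitches: 142 × 24/21 = 162.29 → 162.
Rows: 553 × 32/27 = 655.41 → 655.
edging pick-up: 99 × 24/21 = 113.14 → 113.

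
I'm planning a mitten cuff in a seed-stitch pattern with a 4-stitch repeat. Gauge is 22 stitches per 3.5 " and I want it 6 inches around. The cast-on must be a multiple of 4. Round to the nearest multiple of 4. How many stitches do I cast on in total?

Cast on 36 stitches.

22 / 3.5 = 6.286 sts per inch.
6 × 6.286 = 37.71 sts.
Nearest multiple of 4: 36.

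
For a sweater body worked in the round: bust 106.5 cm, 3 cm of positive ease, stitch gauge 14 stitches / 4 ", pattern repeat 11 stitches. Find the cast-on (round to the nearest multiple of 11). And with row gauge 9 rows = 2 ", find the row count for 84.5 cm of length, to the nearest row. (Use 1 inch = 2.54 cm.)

Cast on 154 stitches; work 150 rows.

Finished = 106.5 + 3 = 109.5 cm.
109.5 cm × 1/2.54 = 43.11 inches.
14/4 = 3.5 sts per in; 43.11 × 3.5 = 150.89 sts.
Nearest multiple of 11 → 154.
84.5 cm = 33.27 inches; × 4.5 = 149.70 → 150 rows.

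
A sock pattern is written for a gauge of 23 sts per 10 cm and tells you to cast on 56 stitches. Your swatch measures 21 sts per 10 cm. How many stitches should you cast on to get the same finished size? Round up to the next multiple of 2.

52 stitches.

Scale factor = 21 / 23 = 0.913.
56 × 21 / 23 = 51.13 sts.
→ 52 sts.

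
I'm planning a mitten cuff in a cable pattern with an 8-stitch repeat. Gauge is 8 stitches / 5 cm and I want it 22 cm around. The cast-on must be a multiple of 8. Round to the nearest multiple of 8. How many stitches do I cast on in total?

8 / 5 = 1.6 sts per cm.
22 × 1.6 = 35.20 sts.
Nearest multiple of 8: 32.

32 stitches.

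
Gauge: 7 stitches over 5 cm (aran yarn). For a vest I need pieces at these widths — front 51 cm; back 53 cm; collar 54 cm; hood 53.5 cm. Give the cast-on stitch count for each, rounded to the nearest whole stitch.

Rate = 7/5 = 1.4 sts per cm.
front: 51 × 1.4 = 71.40 → 71.
back: 53 × 1.4 = 74.20 → 74.
collar: 54 × 1.4 = 75.60 → 76.
hood: 53.5 × 1.4 = 74.90 → 75.

front 71; back 74; collar 76; hood 75.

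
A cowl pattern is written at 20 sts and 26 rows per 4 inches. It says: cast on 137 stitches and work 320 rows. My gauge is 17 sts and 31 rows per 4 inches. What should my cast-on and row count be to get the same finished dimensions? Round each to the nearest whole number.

Cast on 116 stitches; work 382 rows.

Stitches: 137 × 17/20 = 116.45 → 116.
Rows: 320 × 31/26 = 381.54 → 382.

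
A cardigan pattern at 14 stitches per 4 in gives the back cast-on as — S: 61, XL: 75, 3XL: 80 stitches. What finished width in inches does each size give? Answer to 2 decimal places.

14/4 = 3.5 sts per in.
S: 61 / 3.5 = 17.429 → 17.43 in.
XL: 75 / 3.5 = 21.429 → 21.43 in.
3XL: 80 / 3.5 = 22.857 → 22.86 in.

S 17.43 inches; XL 21.43 inches; 3XL 22.86 inches.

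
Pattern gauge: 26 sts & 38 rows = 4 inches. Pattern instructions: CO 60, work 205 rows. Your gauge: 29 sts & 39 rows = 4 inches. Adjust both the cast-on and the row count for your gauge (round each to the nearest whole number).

Cast on 67 stitches; work 210 rows.

Stitches: 60 × 29/26 = 66.92 → 67.
Rows: 205 × 39/38 = 210.39 → 210.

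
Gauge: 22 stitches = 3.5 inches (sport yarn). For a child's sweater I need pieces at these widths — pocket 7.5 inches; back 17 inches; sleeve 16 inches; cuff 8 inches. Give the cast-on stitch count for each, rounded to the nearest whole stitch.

Rate = 22/3.5 = 6.286 sts per in.
pocket: 7.5 × 6.286 = 47.14 → 47.
back: 17 × 6.286 = 106.86 → 107.
sleeve: 16 × 6.286 = 100.57 → 101.
cuff: 8 × 6.286 = 50.29 → 50.

pocket 47; back 107; sleeve 101; cuff 50.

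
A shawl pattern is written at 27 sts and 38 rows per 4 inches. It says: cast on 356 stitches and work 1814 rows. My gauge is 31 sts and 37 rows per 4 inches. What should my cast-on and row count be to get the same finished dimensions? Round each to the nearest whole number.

Cast on 409 stitches; work 1766 rows.

Stitches: 356 × 31/27 = 408.74 → 409.
Rows: 1814 × 37/38 = 1766.26 → 1766.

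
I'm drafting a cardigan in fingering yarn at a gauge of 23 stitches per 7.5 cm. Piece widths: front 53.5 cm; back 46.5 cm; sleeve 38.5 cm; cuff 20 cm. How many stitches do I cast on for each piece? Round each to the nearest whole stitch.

front 164; back 143; sleeve 118; cuff 61.

Rate = 23/7.5 = 3.067 sts per cm.
front: 53.5 × 3.067 = 164.07 → 164.
back: 46.5 × 3.067 = 142.60 → 143.
sleeve: 38.5 × 3.067 = 118.07 → 118.
cuff: 20 × 3.067 = 61.33 → 61.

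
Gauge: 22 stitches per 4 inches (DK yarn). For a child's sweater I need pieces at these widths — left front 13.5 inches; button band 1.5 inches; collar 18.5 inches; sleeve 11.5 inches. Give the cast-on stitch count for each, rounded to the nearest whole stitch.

left front 74; button band 8; collar 102; sleeve 63.

Rate = 22/4 = 5.5 sts per in.
left front: 13.5 × 5.5 = 74.25 → 74.
button band: 1.5 × 5.5 = 8.25 → 8.
collar: 18.5 × 5.5 = 101.75 → 102.
sleeve: 11.5 × 5.5 = 63.25 → 63.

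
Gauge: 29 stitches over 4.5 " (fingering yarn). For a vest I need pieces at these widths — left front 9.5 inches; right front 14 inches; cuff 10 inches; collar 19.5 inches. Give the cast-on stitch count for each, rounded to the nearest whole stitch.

left front 61; right front 90; cuff 64; collar 126.

Rate = 29/4.5 = 6.444 sts per in.
left front: 9.5 × 6.444 = 61.22 → 61.
right front: 14 × 6.444 = 90.22 → 90.
cuff: 10 × 6.444 = 64.44 → 64.
collar: 19.5 × 6.444 = 125.67 → 126.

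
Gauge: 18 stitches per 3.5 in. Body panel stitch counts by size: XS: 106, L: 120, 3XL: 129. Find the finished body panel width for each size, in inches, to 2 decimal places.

18/3.5 = 5.143 sts per in.
XS: 106 / 5.143 = 20.611 → 20.61 in.
L: 120 / 5.143 = 23.333 → 23.33 in.
3XL: 129 / 5.143 = 25.083 → 25.08 in.

XS 20.61 inches; L 23.33 inches; 3XL 25.08 inches.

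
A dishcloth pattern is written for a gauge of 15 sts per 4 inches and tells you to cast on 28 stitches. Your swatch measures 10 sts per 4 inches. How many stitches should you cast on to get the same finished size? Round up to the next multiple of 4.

Scale factor = 10 / 15 = 0.667.
28 × 10 / 15 = 18.67 sts.
→ 20 sts.

CO 20 sts.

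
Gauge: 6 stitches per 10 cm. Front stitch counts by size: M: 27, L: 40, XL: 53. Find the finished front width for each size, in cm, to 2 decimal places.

M 45.00 cm; L 66.67 cm; XL 88.33 cm.

6/10 = 0.6 sts per cm.
M: 27 / 0.6 = 45.000 → 45.00 cm.
L: 40 / 0.6 = 66.667 → 66.67 cm.
XL: 53 / 0.6 = 88.333 → 88.33 cm.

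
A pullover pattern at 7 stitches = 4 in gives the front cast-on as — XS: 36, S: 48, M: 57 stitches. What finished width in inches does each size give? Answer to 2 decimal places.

XS 20.57 inches; S 27.43 inches; M 32.57 inches.

7/4 = 1.75 sts per in.
XS: 36 / 1.75 = 20.571 → 20.57 in.
S: 48 / 1.75 = 27.429 → 27.43 in.
M: 57 / 1.75 = 32.571 → 32.57 in.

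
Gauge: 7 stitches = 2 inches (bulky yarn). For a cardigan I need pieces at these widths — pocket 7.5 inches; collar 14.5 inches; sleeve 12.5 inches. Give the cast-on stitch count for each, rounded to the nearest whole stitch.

Rate = 7/2 = 3.5 sts per in.
pocket: 7.5 × 3.5 = 26.25 → 26.
collar: 14.5 × 3.5 = 50.75 → 51.
sleeve: 12.5 × 3.5 = 43.75 → 44.

pocket 26; collar 51; sleeve 44.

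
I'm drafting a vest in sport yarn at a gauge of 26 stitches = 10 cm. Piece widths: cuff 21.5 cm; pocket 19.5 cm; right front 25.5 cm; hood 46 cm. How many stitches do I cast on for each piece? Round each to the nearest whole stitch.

Rate = 26/10 = 2.6 sts per cm.
cuff: 21.5 × 2.6 = 55.90 → 56.
pocket: 19.5 × 2.6 = 50.70 → 51.
right front: 25.5 × 2.6 = 66.30 → 66.
hood: 46 × 2.6 = 119.60 → 120.

cuff 56; pocket 51; right front 66; hood 120.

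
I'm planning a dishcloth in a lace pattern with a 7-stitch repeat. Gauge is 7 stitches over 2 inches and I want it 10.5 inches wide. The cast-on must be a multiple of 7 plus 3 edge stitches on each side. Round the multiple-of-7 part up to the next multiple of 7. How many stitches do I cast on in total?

41 stitches.

7 / 2 = 3.5 sts per inch.
10.5 × 3.5 = 36.75 sts.
Less 6 edge sts → 30.75 for the repeat.
Next multiple of 7: 35.
Add back 6 edge sts → 41.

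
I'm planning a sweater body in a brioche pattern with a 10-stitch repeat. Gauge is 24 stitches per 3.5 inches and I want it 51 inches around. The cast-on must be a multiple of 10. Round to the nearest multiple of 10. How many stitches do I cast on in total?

24 / 3.5 = 6.857 sts per inch.
51 × 6.857 = 349.71 sts.
Nearest multiple of 10: 350.

350 stitches.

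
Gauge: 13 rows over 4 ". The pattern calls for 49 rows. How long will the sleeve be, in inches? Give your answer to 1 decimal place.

13 rows / 4 inch = 3.25 rows per inch.
49 / 3.25 = 15.08 inches.

15.1 inches.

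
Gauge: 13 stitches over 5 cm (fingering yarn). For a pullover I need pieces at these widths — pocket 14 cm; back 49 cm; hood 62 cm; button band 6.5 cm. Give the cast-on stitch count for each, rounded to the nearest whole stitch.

pocket 36; back 127; hood 161; button band 17.

Rate = 13/5 = 2.6 sts per cm.
pocket: 14 × 2.6 = 36.40 → 36.
back: 49 × 2.6 = 127.40 → 127.
hood: 62 × 2.6 = 161.20 → 161.
button band: 6.5 × 2.6 = 16.90 → 17.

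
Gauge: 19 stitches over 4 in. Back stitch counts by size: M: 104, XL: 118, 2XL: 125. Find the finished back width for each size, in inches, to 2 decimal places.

M 21.89 inches; XL 24.84 inches; 2XL 26.32 inches.

19/4 = 4.75 sts per in.
M: 104 / 4.75 = 21.895 → 21.89 in.
XL: 118 / 4.75 = 24.842 → 24.84 in.
2XL: 125 / 4.75 = 26.316 → 26.32 in.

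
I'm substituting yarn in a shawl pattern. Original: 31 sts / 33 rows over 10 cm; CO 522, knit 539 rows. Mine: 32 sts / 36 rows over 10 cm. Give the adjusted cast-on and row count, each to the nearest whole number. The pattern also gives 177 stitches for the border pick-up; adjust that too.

Cast on 539 stitches; work 588 rows; border pick-up 183 stitches.

Stitches: 522 × 32/31 = 538.84 → 539.
Rows: 539 × 36/33 = 588.00 → 588.
border pick-up: 177 × 32/31 = 182.71 → 183.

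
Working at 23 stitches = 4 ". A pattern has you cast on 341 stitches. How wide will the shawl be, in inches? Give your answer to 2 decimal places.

23 stitches / 4 inch = 5.75 stitches per inch.
341 / 5.75 = 59.304 inches.

59.30 inches.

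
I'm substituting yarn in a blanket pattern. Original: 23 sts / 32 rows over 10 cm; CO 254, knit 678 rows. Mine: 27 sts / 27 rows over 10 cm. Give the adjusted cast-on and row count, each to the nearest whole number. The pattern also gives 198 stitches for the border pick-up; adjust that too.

Cast on 298 stitches; work 572 rows; border pick-up 232 stitches.

Stitches: 254 × 27/23 = 298.17 → 298.
Rows: 678 × 27/32 = 572.06 → 572.
border pick-up: 198 × 27/23 = 232.43 → 232.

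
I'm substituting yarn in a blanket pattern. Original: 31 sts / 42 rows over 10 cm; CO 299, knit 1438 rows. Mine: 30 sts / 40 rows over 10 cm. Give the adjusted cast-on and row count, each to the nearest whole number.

Cast on 289 stitches; work 1370 rows.

Stitches: 299 × 30/31 = 289.35 → 289.
Rows: 1438 × 40/42 = 1369.52 → 1370.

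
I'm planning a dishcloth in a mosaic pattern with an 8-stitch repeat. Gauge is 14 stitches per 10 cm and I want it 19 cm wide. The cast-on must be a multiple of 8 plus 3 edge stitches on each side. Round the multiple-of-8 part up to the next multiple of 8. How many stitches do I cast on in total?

14 / 10 = 1.4 sts per cm.
19 × 1.4 = 26.60 sts.
Less 6 edge sts → 20.60 for the repeat.
Next multiple of 8: 24.
Add back 6 edge sts → 30.

30 stitches.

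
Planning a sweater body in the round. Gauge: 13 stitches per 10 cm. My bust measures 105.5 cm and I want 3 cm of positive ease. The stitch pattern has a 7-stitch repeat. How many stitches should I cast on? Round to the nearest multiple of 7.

Cast on 140 stitches.

Finished = 105.5 + 3 = 108.5 cm.
13 / 10 = 1.3 sts/cm.
108.5 × 1.3 = 141.05 sts.
Nearest multiple of 7: 140.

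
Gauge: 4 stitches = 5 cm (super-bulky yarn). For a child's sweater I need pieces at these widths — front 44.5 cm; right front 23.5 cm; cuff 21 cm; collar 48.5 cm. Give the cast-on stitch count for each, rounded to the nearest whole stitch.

front 36; right front 19; cuff 17; collar 39.

Rate = 4/5 = 0.8 sts per cm.
front: 44.5 × 0.8 = 35.60 → 36.
right front: 23.5 × 0.8 = 18.80 → 19.
cuff: 21 × 0.8 = 16.80 → 17.
collar: 48.5 × 0.8 = 38.80 → 39.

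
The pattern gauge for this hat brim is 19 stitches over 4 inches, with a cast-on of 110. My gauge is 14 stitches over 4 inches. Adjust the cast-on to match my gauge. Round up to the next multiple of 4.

Cast on 84 stitches.

Scale factor = 14 / 19 = 0.737.
110 × 14 / 19 = 81.05 sts.
→ 84 sts.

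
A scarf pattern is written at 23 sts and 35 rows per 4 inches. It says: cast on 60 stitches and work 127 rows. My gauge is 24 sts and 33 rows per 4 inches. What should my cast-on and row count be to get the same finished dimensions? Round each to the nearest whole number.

Cast on 63 stitches; work 120 rows.

Stitches: 60 × 24/23 = 62.61 → 63.
Rows: 127 × 33/35 = 119.74 → 120.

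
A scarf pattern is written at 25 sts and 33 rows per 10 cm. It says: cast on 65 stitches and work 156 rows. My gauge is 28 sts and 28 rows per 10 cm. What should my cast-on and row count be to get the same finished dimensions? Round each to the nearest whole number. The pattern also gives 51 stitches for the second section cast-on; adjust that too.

Cast on 73 stitches; work 132 rows; second section cast-on 57 stitches.

Stitches: 65 × 28/25 = 72.80 → 73.
Rows: 156 × 28/33 = 132.36 → 132.
second section cast-on: 51 × 28/25 = 57.12 → 57.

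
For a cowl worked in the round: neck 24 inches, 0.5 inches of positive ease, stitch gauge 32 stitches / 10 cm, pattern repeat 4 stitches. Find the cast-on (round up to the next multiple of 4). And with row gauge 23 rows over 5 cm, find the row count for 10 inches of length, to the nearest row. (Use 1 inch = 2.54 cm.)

Cast on 200 stitches; work 117 rows.

Finished = 24 + 0.5 = 24.5 inches.
24.5 inches × 2.54 = 62.23 cm.
32/10 = 3.2 sts per cm; 62.23 × 3.2 = 199.14 sts.
Next multiple of 4 → 200.
10 inches = 25.40 cm; × 4.6 = 116.84 → 117 rows.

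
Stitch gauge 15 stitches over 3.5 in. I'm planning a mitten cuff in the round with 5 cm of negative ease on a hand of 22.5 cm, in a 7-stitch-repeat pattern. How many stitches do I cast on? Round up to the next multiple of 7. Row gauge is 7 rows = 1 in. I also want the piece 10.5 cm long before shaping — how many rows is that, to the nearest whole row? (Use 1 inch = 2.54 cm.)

Finished = 22.5 − 5 = 17.5 cm.
17.5 cm × 1/2.54 = 6.89 inches.
15/3.5 = 4.286 sts per in; 6.89 × 4.286 = 29.53 sts.
Next multiple of 7 → 35.
10.5 cm = 4.13 inches; × 7 = 28.94 → 29 rows.

Cast on 35 stitches; work 29 rows.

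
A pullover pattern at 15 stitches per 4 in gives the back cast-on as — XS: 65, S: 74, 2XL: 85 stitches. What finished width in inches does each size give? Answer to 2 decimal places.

XS 17.33 inches; S 19.73 inches; 2XL 22.67 inches.

15/4 = 3.75 sts per in.
XS: 65 / 3.75 = 17.333 → 17.33 in.
S: 74 / 3.75 = 19.733 → 19.73 in.
2XL: 85 / 3.75 = 22.667 → 22.67 in.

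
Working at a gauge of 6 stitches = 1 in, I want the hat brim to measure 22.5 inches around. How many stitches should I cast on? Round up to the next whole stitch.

6 stitches / 1 in = 6 stitches per inch.
22.5 × 6 = 135.00 stitches.

Cast on 135 stitches.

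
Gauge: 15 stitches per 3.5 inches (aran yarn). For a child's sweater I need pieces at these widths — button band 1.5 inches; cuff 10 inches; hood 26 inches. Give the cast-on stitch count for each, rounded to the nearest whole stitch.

button band 6; cuff 43; hood 111.

Rate = 15/3.5 = 4.286 sts per in.
button band: 1.5 × 4.286 = 6.43 → 6.
cuff: 10 × 4.286 = 42.86 → 43.
hood: 26 × 4.286 = 111.43 → 111.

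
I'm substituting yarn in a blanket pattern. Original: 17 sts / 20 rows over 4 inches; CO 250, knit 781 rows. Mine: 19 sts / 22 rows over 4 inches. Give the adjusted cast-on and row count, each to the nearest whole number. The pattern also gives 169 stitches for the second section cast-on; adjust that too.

Cast on 279 stitches; work 859 rows; second section cast-on 189 stitches.

Stitches: 250 × 19/17 = 279.41 → 279.
Rows: 781 × 22/20 = 859.10 → 859.
second section cast-on: 169 × 19/17 = 188.88 → 189.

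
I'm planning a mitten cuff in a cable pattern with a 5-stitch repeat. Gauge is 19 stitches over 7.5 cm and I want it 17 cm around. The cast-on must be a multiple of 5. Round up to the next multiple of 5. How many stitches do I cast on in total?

19 / 7.5 = 2.533 sts per cm.
17 × 2.533 = 43.07 sts.
Next multiple of 5: 45.

45 stitches.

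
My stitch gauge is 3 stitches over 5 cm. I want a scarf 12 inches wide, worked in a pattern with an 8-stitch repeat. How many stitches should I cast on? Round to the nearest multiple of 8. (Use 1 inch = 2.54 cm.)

12 in = 12 × 2.54 = 30.48 cm.
3 / 5 = 0.6 sts/cm.
30.48 × 0.6 = 18.29 sts.
→ 16.

CO 16 sts.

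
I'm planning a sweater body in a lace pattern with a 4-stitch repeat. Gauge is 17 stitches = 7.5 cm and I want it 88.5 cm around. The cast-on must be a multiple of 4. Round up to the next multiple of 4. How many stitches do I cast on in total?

CO 204 sts.

17 / 7.5 = 2.267 sts per cm.
88.5 × 2.267 = 200.60 sts.
Next multiple of 4: 204.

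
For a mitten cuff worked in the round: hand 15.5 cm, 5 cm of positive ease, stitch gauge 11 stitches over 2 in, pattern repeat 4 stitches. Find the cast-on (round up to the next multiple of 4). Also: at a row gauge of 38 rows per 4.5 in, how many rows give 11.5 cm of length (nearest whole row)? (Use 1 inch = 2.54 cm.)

Finished = 15.5 + 5 = 20.5 cm.
20.5 cm × 1/2.54 = 8.07 inches.
11/2 = 5.5 sts per in; 8.07 × 5.5 = 44.39 sts.
Next multiple of 4 → 48.
11.5 cm = 4.53 inches; × 8.444 = 38.23 → 38 rows.

Cast on 48 stitches; work 38 rows.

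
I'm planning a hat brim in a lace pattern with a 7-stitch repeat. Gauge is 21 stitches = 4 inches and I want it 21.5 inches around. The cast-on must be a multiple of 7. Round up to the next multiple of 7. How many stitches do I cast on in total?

Cast on 119 stitches.

21 / 4 = 5.25 sts per inch.
21.5 × 5.25 = 112.88 sts.
Next multiple of 7: 119.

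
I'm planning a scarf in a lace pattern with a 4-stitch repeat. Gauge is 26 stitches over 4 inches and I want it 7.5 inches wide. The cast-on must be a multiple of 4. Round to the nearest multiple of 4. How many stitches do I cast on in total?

26 / 4 = 6.5 sts per inch.
7.5 × 6.5 = 48.75 sts.
Nearest multiple of 4: 48.

48 stitches.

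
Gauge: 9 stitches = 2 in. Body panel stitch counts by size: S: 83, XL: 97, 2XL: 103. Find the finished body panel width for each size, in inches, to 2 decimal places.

S 18.44 inches; XL 21.56 inches; 2XL 22.89 inches.

9/2 = 4.5 sts per in.
S: 83 / 4.5 = 18.444 → 18.44 in.
XL: 97 / 4.5 = 21.556 → 21.56 in.
2XL: 103 / 4.5 = 22.889 → 22.89 in.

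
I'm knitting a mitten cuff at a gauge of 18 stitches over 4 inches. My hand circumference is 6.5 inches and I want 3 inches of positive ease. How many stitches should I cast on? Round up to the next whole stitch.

Cast on 43 stitches.

Finished = 6.5 + 3 = 9.5 in.
18 / 4 = 4.5 sts per inch.
9.50 × 4.5 = 42.75 sts.
→ 43 sts.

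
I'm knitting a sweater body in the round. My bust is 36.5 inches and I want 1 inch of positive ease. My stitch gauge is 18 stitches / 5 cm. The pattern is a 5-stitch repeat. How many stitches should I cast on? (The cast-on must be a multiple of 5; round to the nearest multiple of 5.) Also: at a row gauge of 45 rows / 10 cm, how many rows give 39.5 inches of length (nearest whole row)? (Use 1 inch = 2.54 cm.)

Finished = 36.5 + 1 = 37.5 inches.
37.5 inches × 2.54 = 95.25 cm.
18/5 = 3.6 sts per cm; 95.25 × 3.6 = 342.90 sts.
Nearest multiple of 5 → 345.
39.5 inches = 100.33 cm; × 4.5 = 451.49 → 451 rows.

Cast on 345 stitches; work 451 rows.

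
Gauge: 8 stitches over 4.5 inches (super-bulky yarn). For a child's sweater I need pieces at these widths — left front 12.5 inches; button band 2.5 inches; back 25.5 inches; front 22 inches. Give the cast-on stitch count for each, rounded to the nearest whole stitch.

left front 22; button band 4; back 45; front 39.

Rate = 8/4.5 = 1.778 sts per in.
left front: 12.5 × 1.778 = 22.22 → 22.
button band: 2.5 × 1.778 = 4.44 → 4.
back: 25.5 × 1.778 = 45.33 → 45.
front: 22 × 1.778 = 39.11 → 39.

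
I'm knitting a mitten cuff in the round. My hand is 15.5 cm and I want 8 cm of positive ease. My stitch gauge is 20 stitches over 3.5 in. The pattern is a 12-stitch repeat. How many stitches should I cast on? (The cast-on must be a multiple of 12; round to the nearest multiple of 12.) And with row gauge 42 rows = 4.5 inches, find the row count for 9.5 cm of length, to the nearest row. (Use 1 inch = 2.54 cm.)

Finished = 15.5 + 8 = 23.5 cm.
23.5 cm × 1/2.54 = 9.25 inches.
20/3.5 = 5.714 sts per in; 9.25 × 5.714 = 52.87 sts.
Nearest multiple of 12 → 48.
9.5 cm = 3.74 inches; × 9.333 = 34.91 → 35 rows.

Cast on 48 stitches; work 35 rows.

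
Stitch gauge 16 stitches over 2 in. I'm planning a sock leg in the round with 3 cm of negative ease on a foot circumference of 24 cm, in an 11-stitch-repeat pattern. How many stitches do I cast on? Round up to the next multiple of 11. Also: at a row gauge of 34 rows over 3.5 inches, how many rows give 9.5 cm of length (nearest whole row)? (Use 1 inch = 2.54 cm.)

Finished = 24 − 3 = 21 cm.
21 cm × 1/2.54 = 8.27 inches.
16/2 = 8 sts per in; 8.27 × 8 = 66.14 sts.
Next multiple of 11 → 77.
9.5 cm = 3.74 inches; × 9.714 = 36.33 → 36 rows.

Cast on 77 stitches; work 36 rows.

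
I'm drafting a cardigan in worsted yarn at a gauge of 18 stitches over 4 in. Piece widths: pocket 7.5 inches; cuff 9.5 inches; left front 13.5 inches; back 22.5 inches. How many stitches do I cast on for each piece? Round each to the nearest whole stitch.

Rate = 18/4 = 4.5 sts per in.
pocket: 7.5 × 4.5 = 33.75 → 34.
cuff: 9.5 × 4.5 = 42.75 → 43.
left front: 13.5 × 4.5 = 60.75 → 61.
back: 22.5 × 4.5 = 101.25 → 101.

pocket 34; cuff 43; left front 61; back 101.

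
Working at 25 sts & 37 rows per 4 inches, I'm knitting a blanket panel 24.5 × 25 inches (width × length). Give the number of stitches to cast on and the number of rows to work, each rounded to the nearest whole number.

Cast on 153 stitches and work 231 rows.

Stitch gauge = 25/4 = 6.25 sts/in; 24.5 × 6.25 = 153.12 → 153 sts.
Row gauge = 37/4 = 9.25 rows/in; 25 × 9.25 = 231.25 → 231 rows.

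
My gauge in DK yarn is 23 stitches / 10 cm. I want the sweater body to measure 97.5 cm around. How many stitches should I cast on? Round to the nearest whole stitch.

Cast on 224 stitches.

23 stitches / 10 cm = 2.3 stitches per cm.
97.5 × 2.3 = 224.25 stitches.
Round to nearest → 224.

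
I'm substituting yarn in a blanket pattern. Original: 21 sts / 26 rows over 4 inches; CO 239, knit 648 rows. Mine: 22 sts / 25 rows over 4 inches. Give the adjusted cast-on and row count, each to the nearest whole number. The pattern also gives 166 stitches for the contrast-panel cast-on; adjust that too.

Cast on 250 stitches; work 623 rows; contrast-panel cast-on 174 stitches.

Stitches: 239 × 22/21 = 250.38 → 250.
Rows: 648 × 25/26 = 623.08 → 623.
contrast-panel cast-on: 166 × 22/21 = 173.90 → 174.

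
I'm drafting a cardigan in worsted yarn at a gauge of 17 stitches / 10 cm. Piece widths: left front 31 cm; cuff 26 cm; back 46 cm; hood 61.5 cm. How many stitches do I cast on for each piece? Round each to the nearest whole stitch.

left front 53; cuff 44; back 78; hood 105.

Rate = 17/10 = 1.7 sts per cm.
left front: 31 × 1.7 = 52.70 → 53.
cuff: 26 × 1.7 = 44.20 → 44.
back: 46 × 1.7 = 78.20 → 78.
hood: 61.5 × 1.7 = 104.55 → 105.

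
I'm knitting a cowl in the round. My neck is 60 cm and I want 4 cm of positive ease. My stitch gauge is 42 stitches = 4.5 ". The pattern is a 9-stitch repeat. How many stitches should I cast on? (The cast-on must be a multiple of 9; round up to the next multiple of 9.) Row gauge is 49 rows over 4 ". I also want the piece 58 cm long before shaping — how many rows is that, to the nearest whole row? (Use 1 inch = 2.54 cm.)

Finished = 60 + 4 = 64 cm.
64 cm × 1/2.54 = 25.20 inches.
42/4.5 = 9.333 sts per in; 25.20 × 9.333 = 235.17 sts.
Next multiple of 9 → 243.
58 cm = 22.83 inches; × 12.25 = 279.72 → 280 rows.

Cast on 243 stitches; work 280 rows.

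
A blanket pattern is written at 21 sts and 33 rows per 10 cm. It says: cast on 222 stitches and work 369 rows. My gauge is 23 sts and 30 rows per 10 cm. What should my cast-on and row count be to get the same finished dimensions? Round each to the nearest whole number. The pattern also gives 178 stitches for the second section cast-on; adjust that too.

Stitches: 222 × 23/21 = 243.14 → 243.
Rows: 369 × 30/33 = 335.45 → 335.
second section cast-on: 178 × 23/21 = 194.95 → 195.

Cast on 243 stitches; work 335 rows; second section cast-on 195 stitches.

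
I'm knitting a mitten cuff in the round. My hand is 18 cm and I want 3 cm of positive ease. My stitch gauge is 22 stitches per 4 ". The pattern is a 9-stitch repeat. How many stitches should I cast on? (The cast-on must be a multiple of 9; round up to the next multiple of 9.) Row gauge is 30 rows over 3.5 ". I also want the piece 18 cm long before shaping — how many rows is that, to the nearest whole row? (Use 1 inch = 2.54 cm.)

Finished = 18 + 3 = 21 cm.
21 cm × 1/2.54 = 8.27 inches.
22/4 = 5.5 sts per in; 8.27 × 5.5 = 45.47 sts.
Next multiple of 9 → 54.
18 cm = 7.09 inches; × 8.571 = 60.74 → 61 rows.

Cast on 54 stitches; work 61 rows.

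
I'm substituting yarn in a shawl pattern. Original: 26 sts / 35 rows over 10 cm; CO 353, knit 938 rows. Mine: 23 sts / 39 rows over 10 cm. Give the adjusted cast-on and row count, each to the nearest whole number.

Stitches: 353 × 23/26 = 312.27 → 312.
Rows: 938 × 39/35 = 1045.20 → 1045.

Cast on 312 stitches; work 1045 rows.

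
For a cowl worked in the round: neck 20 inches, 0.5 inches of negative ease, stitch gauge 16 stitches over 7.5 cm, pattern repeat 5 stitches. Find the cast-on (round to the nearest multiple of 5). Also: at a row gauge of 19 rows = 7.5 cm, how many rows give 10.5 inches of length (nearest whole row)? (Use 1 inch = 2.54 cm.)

Finished = 20 − 0.5 = 19.5 inches.
19.5 inches × 2.54 = 49.53 cm.
16/7.5 = 2.133 sts per cm; 49.53 × 2.133 = 105.66 sts.
Nearest multiple of 5 → 105.
10.5 inches = 26.67 cm; × 2.533 = 67.56 → 68 rows.

Cast on 105 stitches; work 68 rows.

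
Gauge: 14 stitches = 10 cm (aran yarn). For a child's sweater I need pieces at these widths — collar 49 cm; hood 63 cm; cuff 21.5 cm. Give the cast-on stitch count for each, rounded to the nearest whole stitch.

collar 69; hood 88; cuff 30.

Rate = 14/10 = 1.4 sts per cm.
collar: 49 × 1.4 = 68.60 → 69.
hood: 63 × 1.4 = 88.20 → 88.
cuff: 21.5 × 1.4 = 30.10 → 30.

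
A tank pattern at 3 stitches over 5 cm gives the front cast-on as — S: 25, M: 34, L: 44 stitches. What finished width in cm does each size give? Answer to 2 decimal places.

S 41.67 cm; M 56.67 cm; L 73.33 cm.

3/5 = 0.6 sts per cm.
S: 25 / 0.6 = 41.667 → 41.67 cm.
M: 34 / 0.6 = 56.667 → 56.67 cm.
L: 44 / 0.6 = 73.333 → 73.33 cm.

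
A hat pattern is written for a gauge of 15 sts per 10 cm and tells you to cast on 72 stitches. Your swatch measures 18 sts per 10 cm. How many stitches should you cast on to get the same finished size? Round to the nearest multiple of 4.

Scale factor = 18 / 15 = 1.200.
72 × 18 / 15 = 86.40 sts.
→ 88 sts.

CO 88 sts.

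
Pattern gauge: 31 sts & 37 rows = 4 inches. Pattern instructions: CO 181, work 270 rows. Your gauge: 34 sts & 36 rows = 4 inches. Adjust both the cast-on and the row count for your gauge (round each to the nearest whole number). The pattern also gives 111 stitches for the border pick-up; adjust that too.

Stitches: 181 × 34/31 = 198.52 → 199.
Rows: 270 × 36/37 = 262.70 → 263.
border pick-up: 111 × 34/31 = 121.74 → 122.

Cast on 199 stitches; work 263 rows; border pick-up 122 stitches.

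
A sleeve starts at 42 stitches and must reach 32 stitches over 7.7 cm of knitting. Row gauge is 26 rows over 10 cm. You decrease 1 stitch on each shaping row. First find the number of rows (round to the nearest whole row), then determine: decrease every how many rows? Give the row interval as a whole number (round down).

Rows = 7.7 × 2.6 = 20.0 → 20 rows.
Stitches to remove: 10 → 10 shaping rows (at 1 st each).
20 / 10 = 2.00 → every 2 rows.

Decrease every 2nd row.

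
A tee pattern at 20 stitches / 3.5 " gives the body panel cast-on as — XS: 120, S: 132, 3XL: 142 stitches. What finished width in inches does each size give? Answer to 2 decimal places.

XS 21.00 inches; S 23.10 inches; 3XL 24.85 inches.

20/3.5 = 5.714 sts per in.
XS: 120 / 5.714 = 21.000 → 21.00 in.
S: 132 / 5.714 = 23.100 → 23.10 in.
3XL: 142 / 5.714 = 24.850 → 24.85 in.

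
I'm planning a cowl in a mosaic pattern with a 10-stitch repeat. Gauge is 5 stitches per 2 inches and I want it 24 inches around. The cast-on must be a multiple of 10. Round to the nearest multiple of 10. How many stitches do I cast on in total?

60 stitches.

5 / 2 = 2.5 sts per inch.
24 × 2.5 = 60.00 sts.
Nearest multiple of 10: 60.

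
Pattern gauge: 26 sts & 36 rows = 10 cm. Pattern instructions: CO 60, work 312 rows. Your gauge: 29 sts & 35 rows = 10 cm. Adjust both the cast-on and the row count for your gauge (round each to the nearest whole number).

Stitches: 60 × 29/26 = 66.92 → 67.
Rows: 312 × 35/36 = 303.33 → 303.

Cast on 67 stitches; work 303 rows.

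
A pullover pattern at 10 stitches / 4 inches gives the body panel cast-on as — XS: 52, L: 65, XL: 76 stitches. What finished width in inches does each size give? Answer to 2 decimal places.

10/4 = 2.5 sts per in.
XS: 52 / 2.5 = 20.800 → 20.80 in.
L: 65 / 2.5 = 26.000 → 26.00 in.
XL: 76 / 2.5 = 30.400 → 30.40 in.

XS 20.80 inches; L 26.00 inches; XL 30.40 inches.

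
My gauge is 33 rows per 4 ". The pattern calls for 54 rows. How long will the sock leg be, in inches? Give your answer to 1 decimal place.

6.5 inches.

33 rows / 4 inch = 8.25 rows per inch.
54 / 8.25 = 6.55 inches.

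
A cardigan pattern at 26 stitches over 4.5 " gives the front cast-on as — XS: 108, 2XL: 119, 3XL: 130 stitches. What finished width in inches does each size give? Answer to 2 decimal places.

26/4.5 = 5.778 sts per in.
XS: 108 / 5.778 = 18.692 → 18.69 in.
2XL: 119 / 5.778 = 20.596 → 20.60 in.
3XL: 130 / 5.778 = 22.500 → 22.50 in.

XS 18.69 inches; 2XL 20.60 inches; 3XL 22.50 inches.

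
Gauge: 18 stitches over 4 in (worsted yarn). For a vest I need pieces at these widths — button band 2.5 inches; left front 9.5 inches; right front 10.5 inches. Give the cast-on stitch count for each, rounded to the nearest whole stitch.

button band 11; left front 43; right front 47.

Rate = 18/4 = 4.5 sts per in.
button band: 2.5 × 4.5 = 11.25 → 11.
left front: 9.5 × 4.5 = 42.75 → 43.
right front: 10.5 × 4.5 = 47.25 → 47.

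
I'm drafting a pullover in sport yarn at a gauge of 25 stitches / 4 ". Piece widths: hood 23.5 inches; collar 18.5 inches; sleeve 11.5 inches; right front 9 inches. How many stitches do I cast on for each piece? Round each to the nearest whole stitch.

hood 147; collar 116; sleeve 72; right front 56.

Rate = 25/4 = 6.25 sts per in.
hood: 23.5 × 6.25 = 146.88 → 147.
collar: 18.5 × 6.25 = 115.62 → 116.
sleeve: 11.5 × 6.25 = 71.88 → 72.
right front: 9 × 6.25 = 56.25 → 56.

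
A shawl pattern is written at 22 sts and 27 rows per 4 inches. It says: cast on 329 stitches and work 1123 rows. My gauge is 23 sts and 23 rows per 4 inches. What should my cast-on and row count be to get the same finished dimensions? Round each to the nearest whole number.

Stitches: 329 × 23/22 = 343.95 → 344.
Rows: 1123 × 23/27 = 956.63 → 957.

Cast on 344 stitches; work 957 rows.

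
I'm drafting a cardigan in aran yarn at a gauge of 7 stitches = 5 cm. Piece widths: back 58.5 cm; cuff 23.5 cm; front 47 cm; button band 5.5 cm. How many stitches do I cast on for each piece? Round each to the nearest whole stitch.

back 82; cuff 33; front 66; button band 8.

Rate = 7/5 = 1.4 sts per cm.
back: 58.5 × 1.4 = 81.90 → 82.
cuff: 23.5 × 1.4 = 32.90 → 33.
front: 47 × 1.4 = 65.80 → 66.
button band: 5.5 × 1.4 = 7.70 → 8.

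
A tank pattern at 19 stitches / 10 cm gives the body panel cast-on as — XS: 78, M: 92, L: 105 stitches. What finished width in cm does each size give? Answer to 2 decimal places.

19/10 = 1.9 sts per cm.
XS: 78 / 1.9 = 41.053 → 41.05 cm.
M: 92 / 1.9 = 48.421 → 48.42 cm.
L: 105 / 1.9 = 55.263 → 55.26 cm.

XS 41.05 cm; M 48.42 cm; L 55.26 cm.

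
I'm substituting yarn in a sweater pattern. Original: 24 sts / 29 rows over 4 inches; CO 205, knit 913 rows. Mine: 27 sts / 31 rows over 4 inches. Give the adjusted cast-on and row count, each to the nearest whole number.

Stitches: 205 × 27/24 = 230.62 → 231.
Rows: 913 × 31/29 = 975.97 → 976.

Cast on 231 stitches; work 976 rows.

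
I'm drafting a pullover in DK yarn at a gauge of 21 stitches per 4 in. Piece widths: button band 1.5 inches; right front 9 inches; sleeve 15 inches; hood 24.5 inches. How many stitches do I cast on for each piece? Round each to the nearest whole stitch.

Rate = 21/4 = 5.25 sts per in.
button band: 1.5 × 5.25 = 7.88 → 8.
right front: 9 × 5.25 = 47.25 → 47.
sleeve: 15 × 5.25 = 78.75 → 79.
hood: 24.5 × 5.25 = 128.62 → 129.

button band 8; right front 47; sleeve 79; hood 129.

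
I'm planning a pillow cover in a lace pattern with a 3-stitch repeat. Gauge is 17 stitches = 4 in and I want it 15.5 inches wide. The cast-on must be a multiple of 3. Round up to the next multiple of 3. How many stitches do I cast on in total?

Cast on 66 stitches.

17 / 4 = 4.25 sts per inch.
15.5 × 4.25 = 65.88 sts.
Next multiple of 3: 66.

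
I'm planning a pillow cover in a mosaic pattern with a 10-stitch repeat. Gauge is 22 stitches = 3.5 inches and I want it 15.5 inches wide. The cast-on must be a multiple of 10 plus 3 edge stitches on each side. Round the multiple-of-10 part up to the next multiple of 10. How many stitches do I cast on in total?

22 / 3.5 = 6.286 sts per inch.
15.5 × 6.286 = 97.43 sts.
Less 6 edge sts → 91.43 for the repeat.
Next multiple of 10: 100.
Add back 6 edge sts → 106.

Cast on 106 stitches.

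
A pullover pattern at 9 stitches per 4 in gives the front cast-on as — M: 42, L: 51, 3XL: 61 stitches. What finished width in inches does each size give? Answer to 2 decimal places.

M 18.67 inches; L 22.67 inches; 3XL 27.11 inches.

9/4 = 2.25 sts per in.
M: 42 / 2.25 = 18.667 → 18.67 in.
L: 51 / 2.25 = 22.667 → 22.67 in.
3XL: 61 / 2.25 = 27.111 → 27.11 in.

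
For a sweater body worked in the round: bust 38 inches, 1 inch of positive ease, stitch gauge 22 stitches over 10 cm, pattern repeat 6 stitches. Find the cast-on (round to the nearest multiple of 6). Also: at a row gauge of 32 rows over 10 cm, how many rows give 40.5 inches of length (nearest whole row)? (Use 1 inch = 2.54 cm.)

Finished = 38 + 1 = 39 inches.
39 inches × 2.54 = 99.06 cm.
22/10 = 2.2 sts per cm; 99.06 × 2.2 = 217.93 sts.
Nearest multiple of 6 → 216.
40.5 inches = 102.87 cm; × 3.2 = 329.18 → 329 rows.

Cast on 216 stitches; work 329 rows.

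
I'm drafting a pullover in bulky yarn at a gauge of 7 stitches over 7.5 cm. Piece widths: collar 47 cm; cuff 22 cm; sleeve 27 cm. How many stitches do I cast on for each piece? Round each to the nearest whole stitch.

Rate = 7/7.5 = 0.933 sts per cm.
collar: 47 × 0.933 = 43.87 → 44.
cuff: 22 × 0.933 = 20.53 → 21.
sleeve: 27 × 0.933 = 25.20 → 25.

collar 44; cuff 21; sleeve 25.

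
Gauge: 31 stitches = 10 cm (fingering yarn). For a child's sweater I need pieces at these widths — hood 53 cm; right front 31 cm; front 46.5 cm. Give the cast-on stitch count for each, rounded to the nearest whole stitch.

hood 164; right front 96; front 144.

Rate = 31/10 = 3.1 sts per cm.
hood: 53 × 3.1 = 164.30 → 164.
right front: 31 × 3.1 = 96.10 → 96.
front: 46.5 × 3.1 = 144.15 → 144.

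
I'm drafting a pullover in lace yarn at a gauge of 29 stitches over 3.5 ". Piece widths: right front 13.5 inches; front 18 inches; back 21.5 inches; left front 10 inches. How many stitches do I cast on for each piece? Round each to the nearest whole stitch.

right front 112; front 149; back 178; left front 83.

Rate = 29/3.5 = 8.286 sts per in.
right front: 13.5 × 8.286 = 111.86 → 112.
front: 18 × 8.286 = 149.14 → 149.
back: 21.5 × 8.286 = 178.14 → 178.
left front: 10 × 8.286 = 82.86 → 83.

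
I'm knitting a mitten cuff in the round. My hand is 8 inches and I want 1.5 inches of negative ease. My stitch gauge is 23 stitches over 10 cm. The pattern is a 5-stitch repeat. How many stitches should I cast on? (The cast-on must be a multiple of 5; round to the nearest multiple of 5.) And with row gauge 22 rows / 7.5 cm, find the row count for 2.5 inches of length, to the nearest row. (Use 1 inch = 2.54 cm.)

Cast on 40 stitches; work 19 rows.

Finished = 8 − 1.5 = 6.5 inches.
6.5 inches × 2.54 = 16.51 cm.
23/10 = 2.3 sts per cm; 16.51 × 2.3 = 37.97 sts.
Nearest multiple of 5 → 40.
2.5 inches = 6.35 cm; × 2.933 = 18.63 → 19 rows.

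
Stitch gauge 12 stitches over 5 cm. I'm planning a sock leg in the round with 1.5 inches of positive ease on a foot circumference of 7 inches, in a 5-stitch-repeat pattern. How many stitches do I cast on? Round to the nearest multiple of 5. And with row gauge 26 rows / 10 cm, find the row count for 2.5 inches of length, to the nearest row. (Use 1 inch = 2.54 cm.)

Cast on 50 stitches; work 17 rows.

Finished = 7 + 1.5 = 8.5 inches.
8.5 inches × 2.54 = 21.59 cm.
12/5 = 2.4 sts per cm; 21.59 × 2.4 = 51.82 sts.
Nearest multiple of 5 → 50.
2.5 inches = 6.35 cm; × 2.6 = 16.51 → 17 rows.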